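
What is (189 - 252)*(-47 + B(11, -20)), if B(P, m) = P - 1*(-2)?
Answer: 2142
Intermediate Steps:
B(P, m) = 2 + P (B(P, m) = P + 2 = 2 + P)
(189 - 252)*(-47 + B(11, -20)) = (189 - 252)*(-47 + (2 + 11)) = -63*(-47 + 13) = -63*(-34) = 2142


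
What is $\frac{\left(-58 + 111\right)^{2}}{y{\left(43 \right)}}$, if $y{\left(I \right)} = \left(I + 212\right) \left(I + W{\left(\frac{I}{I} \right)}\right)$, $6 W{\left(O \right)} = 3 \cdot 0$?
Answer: $\frac{2809}{10965} \approx 0.25618$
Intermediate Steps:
$W{\left(O \right)} = 0$ ($W{\left(O \right)} = \frac{3 \cdot 0}{6} = \frac{1}{6} \cdot 0 = 0$)
$y{\left(I \right)} = I \left(212 + I\right)$ ($y{\left(I \right)} = \left(I + 212\right) \left(I + 0\right) = \left(212 + I\right) I = I \left(212 + I\right)$)
$\frac{\left(-58 + 111\right)^{2}}{y{\left(43 \right)}} = \frac{\left(-58 + 111\right)^{2}}{43 \left(212 + 43\right)} = \frac{53^{2}}{43 \cdot 255} = \frac{2809}{10965}$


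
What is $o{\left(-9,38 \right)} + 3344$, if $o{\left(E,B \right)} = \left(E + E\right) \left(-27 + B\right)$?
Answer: $3146$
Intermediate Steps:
$o{\left(E,B \right)} = 2 E \left(-27 + B\right)$
$o{\left(-9,38 \right)} + 3344 = 2 \left(-9\right) \left(-27 + 38\right) + 3344 = 2 \left(-9\right) 11 + 3344 = -198 + 3344 = 3146$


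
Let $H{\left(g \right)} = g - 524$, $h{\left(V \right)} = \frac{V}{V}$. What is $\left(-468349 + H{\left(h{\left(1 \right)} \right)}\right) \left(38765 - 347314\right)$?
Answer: $144669986728$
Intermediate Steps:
$h{\left(V \right)} = 1$
$H{\left(g \right)} = -524 + g$
$\left(-468349 + H{\left(h{\left(1 \right)} \right)}\right) \left(38765 - 347314\right) = \left(-468349 + \left(-524 + 1\right)\right) \left(38765 - 347314\right) = \left(-468349 - 523\right) \left(38765 - 347314\right) = \left(-468872\right) \left(-308549\right) = 144669986728$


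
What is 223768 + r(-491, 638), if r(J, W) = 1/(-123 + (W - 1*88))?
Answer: 95548937/427 ≈ 2.2377e+5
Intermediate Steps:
r(J, W) = 1/(-211 + W) (r(J, W) = 1/(-123 + (W - 88)) = 1/(-123 + (-88 + W)) = 1/(-211 + W))
223768 + r(-491, 638) = 223768 + 1/(-211 + 638) = 223768 + 1/427 = 95548937/427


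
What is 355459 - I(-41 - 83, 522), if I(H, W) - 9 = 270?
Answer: 355180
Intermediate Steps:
I(H, W) = 279 (I(H, W) = 9 + 270 = 279)
355459 - I(-41 - 83, 522) = 355459 - 1*279 = 355459 - 279 = 355180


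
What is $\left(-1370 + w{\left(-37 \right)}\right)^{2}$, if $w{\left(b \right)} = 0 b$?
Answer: $1876900$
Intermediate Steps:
$w{\left(b \right)} = 0$
$\left(-1370 + w{\left(-37 \right)}\right)^{2} = \left(-1370 + 0\right)^{2} = \left(-1370\right)^{2} = 1876900$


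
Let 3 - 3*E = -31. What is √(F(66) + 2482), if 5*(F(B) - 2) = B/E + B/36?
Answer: √646486710/510 ≈ 49.855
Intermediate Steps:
E = 34/3 (E = 1 - ⅓*(-31) = 1 + 31/3 = 34/3 ≈ 11.333)
F(B) = 2 + 71*B/3060 (F(B) = 2 + (B/(34/3) + B/36)/5 = 2 + (B*(3/34) + B*(1/36))/5 = 2 + (3*B/34 + B/36)/5 = 2 + (71*B/612)/5 = 2 + 71*B/3060)
√(F(66) + 2482) = √((2 + (71/3060)*66) + 2482) = √((2 + 781/510) + 2482) = √(1801/510 + 2482) = √(1267621/510) = √646486710/510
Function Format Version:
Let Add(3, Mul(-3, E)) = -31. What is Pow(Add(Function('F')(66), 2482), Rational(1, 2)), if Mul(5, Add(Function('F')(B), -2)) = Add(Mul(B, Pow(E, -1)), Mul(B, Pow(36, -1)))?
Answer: Mul(Rational(1, 510), Pow(646486710, Rational(1, 2))) ≈ 49.855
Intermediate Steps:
E = Rational(34, 3) (E = Add(1, Mul(Rational(-1, 3), -31)) = Add(1, Rational(31, 3)) = Rational(34, 3) ≈ 11.333)
Function('F')(B) = Add(2, Mul(Rational(71, 3060), B)) (Function('F')(B) = Add(2, Mul(Rational(1, 5), Add(Mul(B, Pow(Rational(34, 3), -1)), Mul(B, Pow(36, -1))))) = Add(2, Mul(Rational(1, 5), Add(Mul(B, Rational(3, 34)), Mul(B, Rational(1, 36))))) = Add(2, Mul(Rational(1, 5), Add(Mul(Rational(3, 34), B), Mul(Rational(1, 36), B)))) = Add(2, Mul(Rational(1, 5), Mul(Rational(71, 612), B))) = Add(2, Mul(Rational(71, 3060), B)))
Pow(Add(Function('F')(66), 2482), Rational(1, 2)) = Pow(Add(Add(2, Mul(Rational(71, 3060), 66)), 2482), Rational(1, 2)) = Pow(Add(Add(2, Rational(781, 510)), 2482), Rational(1, 2)) = Pow(Add(Rational(1801, 510), 2482), Rational(1, 2)) = Pow(Rational(1267621, 510), Rational(1, 2)) = Mul(Rational(1, 510), Pow(646486710, Rational(1, 2)))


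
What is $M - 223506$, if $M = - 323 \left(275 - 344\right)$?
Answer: $-201219$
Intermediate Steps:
$M = 22287$ ($M = \left(-323\right) \left(-69\right) = 22287$)
$M - 223506 = 22287 - 223506 = -201219$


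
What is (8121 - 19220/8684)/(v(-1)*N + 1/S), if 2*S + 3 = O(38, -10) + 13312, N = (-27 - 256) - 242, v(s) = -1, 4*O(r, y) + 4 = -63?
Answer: 937150732734/60600714343 ≈ 15.464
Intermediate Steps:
O(r, y) = -67/4 (O(r, y) = -1 + (1/4)*(-63) = -1 - 63/4 = -67/4)
N = -525 (N = -283 - 242 = -525)
S = 53169/8 (S = -3/2 + (-67/4 + 13312)/2 = -3/2 + (1/2)*(53181/4) = -3/2 + 53181/8 = 53169/8 ≈ 6646.1)
(8121 - 19220/8684)/(v(-1)*N + 1/S) = (8121 - 19220/8684)/(-1*(-525) + 1/(53169/8)) = (8121 - 19220*1/8684)/(525 + 8/53169) = (8121 - 4805/2171)/(27913733/53169) = (17625886/2171)*(53169/27913733) = 937150732734/60600714343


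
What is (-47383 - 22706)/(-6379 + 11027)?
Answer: -70089/4648 ≈ -15.079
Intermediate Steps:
(-47383 - 22706)/(-6379 + 11027) = -70089/4648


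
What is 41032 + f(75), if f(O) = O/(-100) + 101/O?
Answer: 12309779/300 ≈ 41033.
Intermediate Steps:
f(O) = 101/O - O/100 (f(O) = O*(-1/100) + 101/O = -O/100 + 101/O = 101/O - O/100)
41032 + f(75) = 41032 + (101/75 - 1/100*75) = 41032 + (101*(1/75) - ¾) = 41032 + (101/75 - ¾) = 41032 + 179/300 = 12309779/300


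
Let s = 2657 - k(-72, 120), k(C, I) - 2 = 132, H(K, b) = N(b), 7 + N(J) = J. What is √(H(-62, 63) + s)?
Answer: √2579 ≈ 50.784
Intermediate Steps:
N(J) = -7 + J
H(K, b) = -7 + b
k(C, I) = 134 (k(C, I) = 2 + 132 = 134)
s = 2523 (s = 2657 - 1*134 = 2657 - 134 = 2523)
√(H(-62, 63) + s) = √((-7 + 63) + 2523) = √(56 + 2523) = √2579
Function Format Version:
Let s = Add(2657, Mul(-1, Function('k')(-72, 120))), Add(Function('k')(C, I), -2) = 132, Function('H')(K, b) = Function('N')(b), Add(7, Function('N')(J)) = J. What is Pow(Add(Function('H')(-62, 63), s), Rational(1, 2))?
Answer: Pow(2579, Rational(1, 2)) ≈ 50.784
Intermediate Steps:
Function('N')(J) = Add(-7, J)
Function('H')(K, b) = Add(-7, b)
Function('k')(C, I) = 134 (Function('k')(C, I) = Add(2, 132) = 134)
s = 2523 (s = Add(2657, Mul(-1, 134)) = Add(2657, -134) = 2523)
Pow(Add(Function('H')(-62, 63), s), Rational(1, 2)) = Pow(Add(Add(-7, 63), 2523), Rational(1, 2)) = Pow(Add(56, 2523), Rational(1, 2)) = Pow(2579, Rational(1, 2))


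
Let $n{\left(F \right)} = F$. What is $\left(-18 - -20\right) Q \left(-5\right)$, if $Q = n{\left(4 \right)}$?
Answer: $-40$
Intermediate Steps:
$Q = 4$
$\left(-18 - -20\right) Q \left(-5\right) = \left(-18 - -20\right) 4 \left(-5\right) = \left(-18 + 20\right) 4 \left(-5\right) = 2 \cdot 4 \left(-5\right) = 8 \left(-5\right) = -40$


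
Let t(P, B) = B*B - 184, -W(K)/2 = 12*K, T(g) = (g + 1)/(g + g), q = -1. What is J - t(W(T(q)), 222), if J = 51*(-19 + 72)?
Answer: -46397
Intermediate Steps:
T(g) = (1 + g)/(2*g) (T(g) = (1 + g)/((2*g)) = (1 + g)*(1/(2*g)) = (1 + g)/(2*g))
W(K) = -24*K
t(P, B) = -184 + B**2 (t(P, B) = B**2 - 184 = -184 + B**2)
J = 2703 (J = 51*53 = 2703)
J - t(W(T(q)), 222) = 2703 - (-184 + 222**2) = 2703 - (-184 + 49284) = 2703 - 1*49100 = 2703 - 49100 = -46397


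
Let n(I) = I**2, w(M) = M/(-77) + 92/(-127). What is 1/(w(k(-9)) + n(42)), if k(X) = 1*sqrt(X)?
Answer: 168620001088/297323532142345 + 3725799*I/297323532142345 ≈ 0.00056713 + 1.2531e-8*I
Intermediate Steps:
k(X) = sqrt(X)
w(M) = -92/127 - M/77 (w(M) = M*(-1/77) + 92*(-1/127) = -M/77 - 92/127 = -92/127 - M/77)
1/(w(k(-9)) + n(42)) = 1/((-92/127 - 3*I/77) + 42**2) = 1/((-92/127 - 3*I/77) + 1764) = 1/(223936/127 - 3*I/77) = 95628841*(223936/127 + 3*I/77)/297323532142345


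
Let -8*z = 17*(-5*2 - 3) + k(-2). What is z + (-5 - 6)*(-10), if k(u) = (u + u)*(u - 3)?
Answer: 1081/8 ≈ 135.13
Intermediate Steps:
k(u) = 2*u*(-3 + u) (k(u) = (2*u)*(-3 + u) = 2*u*(-3 + u))
z = 201/8 (z = -(17*(-5*2 - 3) + 2*(-2)*(-3 - 2))/8 = -(17*(-10 - 3) + 2*(-2)*(-5))/8 = -(17*(-13) + 20)/8 = -(-221 + 20)/8 = -⅛*(-201) = 201/8 ≈ 25.125)
z + (-5 - 6)*(-10) = 201/8 + (-5 - 6)*(-10) = 201/8 - 11*(-10) = 201/8 + 110 = 1081/8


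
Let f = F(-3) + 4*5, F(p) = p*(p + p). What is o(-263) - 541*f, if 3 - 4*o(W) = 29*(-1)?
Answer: -20550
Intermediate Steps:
o(W) = 8 (o(W) = ¾ - 29*(-1)/4 = ¾ - ¼*(-29) = ¾ + 29/4 = 8)
F(p) = 2*p² (F(p) = p*(2*p) = 2*p²)
f = 38 (f = 2*(-3)² + 4*5 = 2*9 + 20 = 18 + 20 = 38)
o(-263) - 541*f = 8 - 541*38 = 8 - 20558 = -20550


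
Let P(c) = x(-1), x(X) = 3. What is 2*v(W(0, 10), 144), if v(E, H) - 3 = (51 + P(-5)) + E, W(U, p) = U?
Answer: 114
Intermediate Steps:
P(c) = 3
v(E, H) = 57 + E (v(E, H) = 3 + ((51 + 3) + E) = 3 + (54 + E) = 57 + E)
2*v(W(0, 10), 144) = 2*(57 + 0) = 2*57 = 114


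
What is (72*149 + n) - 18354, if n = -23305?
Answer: -30931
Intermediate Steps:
(72*149 + n) - 18354 = (72*149 - 23305) - 18354 = (10728 - 23305) - 18354 = -12577 - 18354 = -30931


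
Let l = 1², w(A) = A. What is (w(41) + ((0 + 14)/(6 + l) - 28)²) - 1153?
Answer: -436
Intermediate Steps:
l = 1
(w(41) + ((0 + 14)/(6 + l) - 28)²) - 1153 = (41 + ((0 + 14)/(6 + 1) - 28)²) - 1153 = (41 + (14/7 - 28)²) - 1153 = (41 + (14*(⅐) - 28)²) - 1153 = (41 + (2 - 28)²) - 1153 = (41 + (-26)²) - 1153 = (41 + 676) - 1153 = 717 - 1153 = -436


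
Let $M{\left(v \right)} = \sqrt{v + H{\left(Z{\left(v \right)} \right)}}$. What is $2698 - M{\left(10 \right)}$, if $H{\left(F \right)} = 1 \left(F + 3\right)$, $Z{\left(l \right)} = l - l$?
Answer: $2698 - \sqrt{13} \approx 2694.4$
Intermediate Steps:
$Z{\left(l \right)} = 0$
$H{\left(F \right)} = 3 + F$ ($H{\left(F \right)} = 1 \left(3 + F\right) = 3 + F$)
$M{\left(v \right)} = \sqrt{3 + v}$ ($M{\left(v \right)} = \sqrt{v + \left(3 + 0\right)} = \sqrt{v + 3} = \sqrt{3 + v}$)
$2698 - M{\left(10 \right)} = 2698 - \sqrt{3 + 10} = 2698 - \sqrt{13}$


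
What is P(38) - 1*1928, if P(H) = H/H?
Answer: -1927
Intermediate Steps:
P(H) = 1
P(38) - 1*1928 = 1 - 1*1928 = 1 - 1928 = -1927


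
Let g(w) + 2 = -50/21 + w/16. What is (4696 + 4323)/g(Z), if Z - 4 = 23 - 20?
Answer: -3030384/1325 ≈ -2287.1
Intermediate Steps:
Z = 7 (Z = 4 + (23 - 20) = 4 + 3 = 7)
g(w) = -92/21 + w/16 (g(w) = -2 + (-50/21 + w/16) = -92/21 + w/16)
(4696 + 4323)/g(Z) = (4696 + 4323)/(-92/21 + (1/16)*7) = 9019/(-92/21 + 7/16) = 9019/(-1325/336) = 9019*(-336/1325) = -3030384/1325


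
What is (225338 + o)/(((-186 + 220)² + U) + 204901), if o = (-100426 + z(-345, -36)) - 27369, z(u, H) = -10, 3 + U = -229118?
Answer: -32511/7688 ≈ -4.2288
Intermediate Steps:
U = -229121 (U = -3 - 229118 = -229121)
o = -127805 (o = (-100426 - 10) - 27369 = -100436 - 27369 = -127805)
(225338 + o)/(((-186 + 220)² + U) + 204901) = (225338 - 127805)/(((-186 + 220)² - 229121) + 204901) = 97533/((34² - 229121) + 204901) = 97533/((1156 - 229121) + 204901) = 97533/(-227965 + 204901) = 97533/(-23064) = 97533*(-1/23064) = -32511/7688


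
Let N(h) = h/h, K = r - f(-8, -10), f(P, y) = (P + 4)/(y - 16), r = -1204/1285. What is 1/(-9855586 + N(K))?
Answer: -1/9855585 ≈ -1.0147e-7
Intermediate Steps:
r = -1204/1285 (r = -1204*1/1285 = -1204/1285 ≈ -0.93696)
f(P, y) = (4 + P)/(-16 + y)
K = -18222/16705 (K = -1204/1285 - (4 - 8)/(-16 - 10) = -1204/1285 - (-4)/(-26) = -1204/1285 - (-1)*(-4)/26 = -1204/1285 - 1*2/13 = -1204/1285 - 2/13 = -18222/16705 ≈ -1.0908)
N(h) = 1
1/(-9855586 + N(K)) = 1/(-9855586 + 1) = 1/(-9855585) = -1/9855585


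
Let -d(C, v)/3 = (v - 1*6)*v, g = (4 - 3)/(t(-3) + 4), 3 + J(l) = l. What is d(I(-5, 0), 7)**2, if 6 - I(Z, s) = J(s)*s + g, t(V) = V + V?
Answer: 441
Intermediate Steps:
J(l) = -3 + l
t(V) = 2*V
g = -1/2 (g = (4 - 3)/(2*(-3) + 4) = 1/(-6 + 4) = 1/(-2) = 1*(-1/2) = -1/2 ≈ -0.50000)
I(Z, s) = 13/2 - s*(-3 + s) (I(Z, s) = 6 - ((-3 + s)*s - 1/2) = 6 - (s*(-3 + s) - 1/2) = 6 - (-1/2 + s*(-3 + s)) = 6 + (1/2 - s*(-3 + s)) = 13/2 - s*(-3 + s))
d(C, v) = -3*v*(-6 + v) (d(C, v) = -3*(v - 1*6)*v = -3*(v - 6)*v = -3*(-6 + v)*v = -3*v*(-6 + v))
d(I(-5, 0), 7)**2 = (3*7*(6 - 1*7))**2 = (3*7*(6 - 7))**2 = (3*7*(-1))**2 = (-21)**2 = 441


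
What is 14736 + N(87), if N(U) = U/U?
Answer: 14737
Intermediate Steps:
N(U) = 1
14736 + N(87) = 14736 + 1 = 14737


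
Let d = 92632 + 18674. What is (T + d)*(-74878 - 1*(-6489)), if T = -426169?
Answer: 21533165707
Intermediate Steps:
d = 111306
(T + d)*(-74878 - 1*(-6489)) = (-426169 + 111306)*(-74878 - 1*(-6489)) = -314863*(-74878 + 6489) = -314863*(-68389) = 21533165707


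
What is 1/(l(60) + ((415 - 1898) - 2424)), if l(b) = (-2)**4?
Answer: -1/3891 ≈ -0.00025700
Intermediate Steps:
l(b) = 16
1/(l(60) + ((415 - 1898) - 2424)) = 1/(16 + ((415 - 1898) - 2424)) = 1/(16 + (-1483 - 2424)) = 1/(16 - 3907) = 1/(-3891) = -1/3891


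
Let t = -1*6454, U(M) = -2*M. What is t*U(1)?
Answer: 12908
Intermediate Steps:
t = -6454
t*U(1) = -(-12908) = -6454*(-2) = 12908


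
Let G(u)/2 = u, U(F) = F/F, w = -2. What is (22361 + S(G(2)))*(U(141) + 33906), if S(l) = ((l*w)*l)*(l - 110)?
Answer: 873206971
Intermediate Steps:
U(F) = 1
G(u) = 2*u
S(l) = -2*l**2*(-110 + l) (S(l) = ((l*(-2))*l)*(l - 110) = ((-2*l)*l)*(-110 + l) = (-2*l**2)*(-110 + l) = -2*l**2*(-110 + l))
(22361 + S(G(2)))*(U(141) + 33906) = (22361 + 2*(2*2)**2*(110 - 2*2))*(1 + 33906) = (22361 + 2*4**2*(110 - 1*4))*33907 = (22361 + 2*16*(110 - 4))*33907 = (22361 + 2*16*106)*33907 = (22361 + 3392)*33907 = 25753*33907 = 873206971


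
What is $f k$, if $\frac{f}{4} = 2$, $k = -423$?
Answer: $-3384$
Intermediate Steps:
$f = 8$ ($f = 4 \cdot 2 = 8$)
$f k = 8 \left(-423\right) = -3384$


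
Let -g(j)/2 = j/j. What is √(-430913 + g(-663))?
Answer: I*√430915 ≈ 656.44*I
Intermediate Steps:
g(j) = -2 (g(j) = -2*j/j = -2*1 = -2)
√(-430913 + g(-663)) = √(-430913 - 2) = √(-430915) = I*√430915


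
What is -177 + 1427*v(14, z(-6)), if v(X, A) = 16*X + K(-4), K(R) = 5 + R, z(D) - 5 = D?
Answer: 320898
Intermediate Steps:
z(D) = 5 + D
v(X, A) = 1 + 16*X (v(X, A) = 16*X + (5 - 4) = 16*X + 1 = 1 + 16*X)
-177 + 1427*v(14, z(-6)) = -177 + 1427*(1 + 16*14) = -177 + 1427*(1 + 224) = -177 + 1427*225 = -177 + 321075 = 320898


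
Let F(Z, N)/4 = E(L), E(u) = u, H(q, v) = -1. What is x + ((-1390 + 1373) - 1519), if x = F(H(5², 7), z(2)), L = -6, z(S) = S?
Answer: -1560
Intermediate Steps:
F(Z, N) = -24 (F(Z, N) = 4*(-6) = -24)
x = -24
x + ((-1390 + 1373) - 1519) = -24 + ((-1390 + 1373) - 1519) = -24 + (-17 - 1519) = -24 - 1536 = -1560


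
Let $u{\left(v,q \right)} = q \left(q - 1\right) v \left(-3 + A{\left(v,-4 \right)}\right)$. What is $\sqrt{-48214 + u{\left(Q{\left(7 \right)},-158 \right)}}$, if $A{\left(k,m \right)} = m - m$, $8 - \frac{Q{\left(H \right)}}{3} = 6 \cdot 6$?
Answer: $\sqrt{6282530} \approx 2506.5$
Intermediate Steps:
$Q{\left(H \right)} = -84$ ($Q{\left(H \right)} = 24 - 3 \cdot 6 \cdot 6 = 24 - 108 = -84$)
$A{\left(k,m \right)} = 0$
$u{\left(v,q \right)} = - 3 q v \left(-1 + q\right)$ ($u{\left(v,q \right)} = q \left(q - 1\right) v \left(-3 + 0\right) = q \left(-1 + q\right) v \left(-3\right) = q v \left(-1 + q\right) \left(-3\right) = - 3 q v \left(-1 + q\right)$)
$\sqrt{-48214 + u{\left(Q{\left(7 \right)},-158 \right)}} = \sqrt{-48214 + 3 \left(-158\right) \left(-84\right) \left(1 - -158\right)} = \sqrt{-48214 + 3 \left(-158\right) \left(-84\right) \left(1 + 158\right)} = \sqrt{-48214 + 3 \left(-158\right) \left(-84\right) 159} = \sqrt{-48214 + 6330744} = \sqrt{6282530}$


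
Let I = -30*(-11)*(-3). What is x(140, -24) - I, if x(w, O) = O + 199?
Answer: 1165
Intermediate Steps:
x(w, O) = 199 + O
I = -990 (I = 330*(-3) = -990)
x(140, -24) - I = (199 - 24) - 1*(-990) = 175 + 990 = 1165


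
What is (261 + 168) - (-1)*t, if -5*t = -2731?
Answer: 4876/5 ≈ 975.20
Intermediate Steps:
t = 2731/5 (t = -1/5*(-2731) = 2731/5 ≈ 546.20)
(261 + 168) - (-1)*t = (261 + 168) - (-1)*2731/5 = 429 - 1*(-2731/5) = 429 + 2731/5 = 4876/5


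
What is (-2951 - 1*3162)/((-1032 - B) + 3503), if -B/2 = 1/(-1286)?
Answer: -3930659/1588852 ≈ -2.4739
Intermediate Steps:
B = 1/643 (B = -2/(-1286) = -2*(-1/1286) = 1/643 ≈ 0.0015552)
(-2951 - 1*3162)/((-1032 - B) + 3503) = (-2951 - 1*3162)/((-1032 - 1*1/643) + 3503) = (-2951 - 3162)/((-1032 - 1/643) + 3503) = -6113/(-663577/643 + 3503) = -6113/1588852/643 = -6113*643/1588852 = -3930659/1588852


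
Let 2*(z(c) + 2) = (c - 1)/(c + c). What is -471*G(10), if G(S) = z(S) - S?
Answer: 221841/40 ≈ 5546.0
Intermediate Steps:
z(c) = -2 + (-1 + c)/(4*c) (z(c) = -2 + ((c - 1)/(c + c))/2 = -2 + ((-1 + c)/((2*c)))/2 = -2 + ((-1 + c)*(1/(2*c)))/2 = -2 + ((-1 + c)/(2*c))/2 = -2 + (-1 + c)/(4*c))
G(S) = -S + (-1 - 7*S)/(4*S) (G(S) = (-1 - 7*S)/(4*S) - S = -S + (-1 - 7*S)/(4*S))
-471*G(10) = -471*(-7/4 - 1*10 - ¼/10) = -471*(-7/4 - 10 - ¼*⅒) = -471*(-7/4 - 10 - 1/40) = -471*(-471/40) = 221841/40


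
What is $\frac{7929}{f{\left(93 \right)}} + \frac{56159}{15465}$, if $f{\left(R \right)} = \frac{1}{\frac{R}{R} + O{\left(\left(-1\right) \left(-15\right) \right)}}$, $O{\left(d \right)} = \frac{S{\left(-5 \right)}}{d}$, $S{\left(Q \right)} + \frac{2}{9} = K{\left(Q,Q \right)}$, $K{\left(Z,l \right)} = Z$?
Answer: $\frac{26662509}{5155} \approx 5172.2$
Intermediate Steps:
$S{\left(Q \right)} = - \frac{2}{9} + Q$
$O{\left(d \right)} = - \frac{47}{9 d}$ ($O{\left(d \right)} = \frac{- \frac{2}{9} - 5}{d} = - \frac{47}{9 d}$)
$f{\left(R \right)} = \frac{135}{88}$ ($f{\left(R \right)} = \frac{1}{\frac{R}{R} - \frac{47}{9 \left(\left(-1\right) \left(-15\right)\right)}} = \frac{1}{1 - \frac{47}{9 \cdot 15}} = \frac{1}{1 - \frac{47}{135}} = \frac{1}{\frac{88}{135}} = \frac{135}{88}$)
$\frac{7929}{f{\left(93 \right)}} + \frac{56159}{15465} = \frac{7929}{\frac{135}{88}} + \frac{56159}{15465} = 7929 \cdot \frac{88}{135} + 56159 \cdot \frac{1}{15465} = \frac{77528}{15} + \frac{56159}{15465} = \frac{26662509}{5155}$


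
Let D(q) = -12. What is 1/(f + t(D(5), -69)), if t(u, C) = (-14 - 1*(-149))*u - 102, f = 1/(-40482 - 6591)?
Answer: -47073/81059707 ≈ -0.00058072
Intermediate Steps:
f = -1/47073 (f = 1/(-47073) = -1/47073 ≈ -2.1244e-5)
t(u, C) = -102 + 135*u (t(u, C) = (-14 + 149)*u - 102 = 135*u - 102 = -102 + 135*u)
1/(f + t(D(5), -69)) = 1/(-1/47073 + (-102 + 135*(-12))) = 1/(-1/47073 + (-102 - 1620)) = 1/(-1/47073 - 1722) = 1/(-81059707/47073) = -47073/81059707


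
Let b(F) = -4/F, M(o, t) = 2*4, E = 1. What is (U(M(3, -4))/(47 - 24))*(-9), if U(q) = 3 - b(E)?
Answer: -63/23 ≈ -2.7391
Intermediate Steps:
M(o, t) = 8
U(q) = 7 (U(q) = 3 - (-4)/1 = 3 - (-4) = 3 - 1*(-4) = 3 + 4 = 7)
(U(M(3, -4))/(47 - 24))*(-9) = (7/(47 - 24))*(-9) = (7/23)*(-9) = -63/23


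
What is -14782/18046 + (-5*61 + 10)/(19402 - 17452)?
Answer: -3414847/3518970 ≈ -0.97041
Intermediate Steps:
-14782/18046 + (-5*61 + 10)/(19402 - 17452) = -14782*1/18046 + (-305 + 10)/1950 = -7391/9023 - 295*1/1950 = -7391/9023 - 59/390 = -3414847/3518970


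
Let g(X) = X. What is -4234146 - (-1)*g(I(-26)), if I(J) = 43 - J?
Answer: -4234077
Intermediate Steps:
-4234146 - (-1)*g(I(-26)) = -4234146 - (-1)*(43 - 1*(-26)) = -4234146 - (-1)*(43 + 26) = -4234146 - (-1)*69 = -4234146 - 1*(-69) = -4234146 + 69 = -4234077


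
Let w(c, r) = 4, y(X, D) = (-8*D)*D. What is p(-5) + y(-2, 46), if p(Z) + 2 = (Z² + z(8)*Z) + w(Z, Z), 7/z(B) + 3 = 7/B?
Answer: -287037/17 ≈ -16885.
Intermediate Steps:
y(X, D) = -8*D²
z(B) = 7/(-3 + 7/B)
p(Z) = 2 + Z² - 56*Z/17 (p(Z) = -2 + ((Z² + (-7*8/(-7 + 3*8))*Z) + 4) = -2 + ((Z² + (-7*8/(-7 + 24))*Z) + 4) = -2 + ((Z² + (-7*8/17)*Z) + 4) = -2 + ((Z² + (-7*8*1/17)*Z) + 4) = -2 + ((Z² - 56*Z/17) + 4) = -2 + (4 + Z² - 56*Z/17) = 2 + Z² - 56*Z/17)
p(-5) + y(-2, 46) = (2 + (-5)² - 56/17*(-5)) - 8*46² = (2 + 25 + 280/17) - 8*2116 = 739/17 - 16928 = -287037/17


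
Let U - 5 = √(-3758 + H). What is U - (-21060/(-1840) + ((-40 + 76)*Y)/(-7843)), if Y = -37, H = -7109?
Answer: -207541/31372 + I*√10867 ≈ -6.6155 + 104.24*I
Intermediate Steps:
U = 5 + I*√10867 (U = 5 + √(-3758 - 7109) = 5 + √(-10867) = 5 + I*√10867 ≈ 5.0 + 104.24*I)
U - (-21060/(-1840) + ((-40 + 76)*Y)/(-7843)) = (5 + I*√10867) - (-21060/(-1840) + ((-40 + 76)*(-37))/(-7843)) = (5 + I*√10867) - (-21060*(-1/1840) + (36*(-37))*(-1/7843)) = (5 + I*√10867) - (1053/92 - 1332*(-1/7843)) = (5 + I*√10867) - (1053/92 + 1332/7843) = (5 + I*√10867) - 1*364401/31372 = (5 + I*√10867) - 364401/31372 = -207541/31372 + I*√10867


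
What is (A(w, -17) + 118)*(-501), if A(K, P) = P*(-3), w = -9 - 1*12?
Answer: -84669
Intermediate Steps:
w = -21 (w = -9 - 12 = -21)
A(K, P) = -3*P
(A(w, -17) + 118)*(-501) = (-3*(-17) + 118)*(-501) = (51 + 118)*(-501) = 169*(-501) = -84669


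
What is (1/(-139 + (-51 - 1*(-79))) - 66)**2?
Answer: 53684929/12321 ≈ 4357.2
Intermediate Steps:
(1/(-139 + (-51 - 1*(-79))) - 66)**2 = (1/(-139 + (-51 + 79)) - 66)**2 = (1/(-139 + 28) - 66)**2 = (1/(-111) - 66)**2 = (-1/111 - 66)**2 = (-7327/111)**2 = 53684929/12321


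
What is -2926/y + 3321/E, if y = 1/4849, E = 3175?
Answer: -45047449129/3175 ≈ -1.4188e+7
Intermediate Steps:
y = 1/4849 ≈ 0.00020623
-2926/y + 3321/E = -2926/1/4849 + 3321/3175 = -2926*4849 + 3321*(1/3175) = -14188174 + 3321/3175 = -45047449129/3175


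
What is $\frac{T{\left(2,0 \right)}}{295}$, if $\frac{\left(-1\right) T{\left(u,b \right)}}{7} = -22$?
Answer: $\frac{154}{295} \approx 0.52203$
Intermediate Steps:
$T{\left(u,b \right)} = 154$ ($T{\left(u,b \right)} = \left(-7\right) \left(-22\right) = 154$)
$\frac{T{\left(2,0 \right)}}{295} = \frac{154}{295}$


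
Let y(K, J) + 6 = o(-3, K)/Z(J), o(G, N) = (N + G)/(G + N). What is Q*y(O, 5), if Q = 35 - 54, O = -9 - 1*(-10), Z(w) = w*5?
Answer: 2831/25 ≈ 113.24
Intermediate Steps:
Z(w) = 5*w
o(G, N) = 1 (o(G, N) = (G + N)/(G + N) = 1)
O = 1 (O = -9 + 10 = 1)
y(K, J) = -6 + 1/(5*J)
Q = -19
Q*y(O, 5) = -19*(-6 + (⅕)/5) = -19*(-6 + (⅕)*(⅕)) = -19*(-6 + 1/25) = -19*(-149/25) = 2831/25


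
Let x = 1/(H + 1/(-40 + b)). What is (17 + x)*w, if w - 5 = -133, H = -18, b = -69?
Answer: -4257536/1963 ≈ -2168.9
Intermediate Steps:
w = -128 (w = 5 - 133 = -128)
x = -109/1963 (x = 1/(-18 + 1/(-40 - 69)) = 1/(-18 + 1/(-109)) = 1/(-18 - 1/109) = 1/(-1963/109) = -109/1963 ≈ -0.055527)
(17 + x)*w = (17 - 109/1963)*(-128) = (33262/1963)*(-128) = -4257536/1963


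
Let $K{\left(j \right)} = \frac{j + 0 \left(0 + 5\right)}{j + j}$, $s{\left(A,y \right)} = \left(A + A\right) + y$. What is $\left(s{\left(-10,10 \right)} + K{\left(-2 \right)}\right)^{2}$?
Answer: $\frac{361}{4} \approx 90.25$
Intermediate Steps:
$s{\left(A,y \right)} = y + 2 A$ ($s{\left(A,y \right)} = 2 A + y = y + 2 A$)
$K{\left(j \right)} = \frac{1}{2}$ ($K{\left(j \right)} = \frac{j + 0 \cdot 5}{2 j} = \left(j + 0\right) \frac{1}{2 j} = j \frac{1}{2 j} = \frac{1}{2}$)
$\left(s{\left(-10,10 \right)} + K{\left(-2 \right)}\right)^{2} = \left(\left(10 + 2 \left(-10\right)\right) + \frac{1}{2}\right)^{2} = \left(\left(10 - 20\right) + \frac{1}{2}\right)^{2} = \left(-10 + \frac{1}{2}\right)^{2} = \left(- \frac{19}{2}\right)^{2} = \frac{361}{4}$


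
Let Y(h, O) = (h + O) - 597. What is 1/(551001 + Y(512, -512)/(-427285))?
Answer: 427285/235434462882 ≈ 1.8149e-6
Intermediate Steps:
Y(h, O) = -597 + O + h (Y(h, O) = (O + h) - 597 = -597 + O + h)
1/(551001 + Y(512, -512)/(-427285)) = 1/(551001 + (-597 - 512 + 512)/(-427285)) = 1/(551001 - 597*(-1/427285)) = 1/(551001 + 597/427285) = 1/(235434462882/427285) = 427285/235434462882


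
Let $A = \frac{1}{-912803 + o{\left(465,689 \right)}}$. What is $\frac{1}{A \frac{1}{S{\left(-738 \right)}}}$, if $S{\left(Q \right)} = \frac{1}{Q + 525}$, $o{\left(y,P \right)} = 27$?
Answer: $\frac{12856}{3} \approx 4285.3$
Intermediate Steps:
$S{\left(Q \right)} = \frac{1}{525 + Q}$
$A = - \frac{1}{912776}$ ($A = \frac{1}{-912803 + 27} = \frac{1}{-912776} = - \frac{1}{912776} \approx -1.0956 \cdot 10^{-6}$)
$\frac{1}{A \frac{1}{S{\left(-738 \right)}}} = \frac{1}{\left(- \frac{1}{912776}\right) \frac{1}{\frac{1}{525 - 738}}} = \frac{1}{\left(- \frac{1}{912776}\right) \frac{1}{\frac{1}{-213}}} = \frac{1}{\left(- \frac{1}{912776}\right) \frac{1}{- \frac{1}{213}}} = \frac{1}{\left(- \frac{1}{912776}\right) \left(-213\right)} = \frac{1}{\frac{3}{12856}} = \frac{12856}{3}$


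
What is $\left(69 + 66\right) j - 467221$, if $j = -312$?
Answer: $-509341$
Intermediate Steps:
$\left(69 + 66\right) j - 467221 = \left(69 + 66\right) \left(-312\right) - 467221 = 135 \left(-312\right) - 467221 = -42120 - 467221 = -509341$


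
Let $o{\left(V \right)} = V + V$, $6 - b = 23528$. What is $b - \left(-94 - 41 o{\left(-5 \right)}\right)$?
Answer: $-23838$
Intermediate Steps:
$b = -23522$ ($b = 6 - 23528 = -23522$)
$o{\left(V \right)} = 2 V$
$b - \left(-94 - 41 o{\left(-5 \right)}\right) = -23522 - \left(-94 - 41 \cdot 2 \left(-5\right)\right) = -23522 - \left(-94 - -410\right) = -23522 - \left(-94 + 410\right) = -23522 - 316 = -23838$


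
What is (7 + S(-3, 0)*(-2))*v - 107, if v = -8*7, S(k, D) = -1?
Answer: -611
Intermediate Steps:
v = -56
(7 + S(-3, 0)*(-2))*v - 107 = (7 - 1*(-2))*(-56) - 107 = (7 + 2)*(-56) - 107 = 9*(-56) - 107 = -504 - 107 = -611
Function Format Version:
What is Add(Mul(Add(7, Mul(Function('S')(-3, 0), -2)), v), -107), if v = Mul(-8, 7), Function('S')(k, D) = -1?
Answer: -611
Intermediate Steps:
v = -56
Add(Mul(Add(7, Mul(Function('S')(-3, 0), -2)), v), -107) = Add(Mul(Add(7, Mul(-1, -2)), -56), -107) = Add(Mul(Add(7, 2), -56), -107) = Add(Mul(9, -56), -107) = Add(-504, -107) = -611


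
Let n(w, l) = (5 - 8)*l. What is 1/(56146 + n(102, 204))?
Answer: 1/55534 ≈ 1.8007e-5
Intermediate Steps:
n(w, l) = -3*l
1/(56146 + n(102, 204)) = 1/(56146 - 3*204) = 1/(56146 - 612) = 1/55534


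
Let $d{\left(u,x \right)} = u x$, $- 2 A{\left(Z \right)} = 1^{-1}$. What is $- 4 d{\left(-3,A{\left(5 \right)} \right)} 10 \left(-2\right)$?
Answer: $120$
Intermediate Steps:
$A{\left(Z \right)} = - \frac{1}{2}$ ($A{\left(Z \right)} = - \frac{1}{2 \cdot 1} = \left(- \frac{1}{2}\right) 1 = - \frac{1}{2}$)
$- 4 d{\left(-3,A{\left(5 \right)} \right)} 10 \left(-2\right) = - 4 \left(\left(-3\right) \left(- \frac{1}{2}\right)\right) 10 \left(-2\right) = \left(-4\right) \frac{3}{2} \cdot 10 \left(-2\right) = \left(-6\right) 10 \left(-2\right) = \left(-60\right) \left(-2\right) = 120$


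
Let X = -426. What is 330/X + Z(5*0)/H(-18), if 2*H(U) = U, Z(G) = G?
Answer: -55/71 ≈ -0.77465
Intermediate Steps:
H(U) = U/2
330/X + Z(5*0)/H(-18) = 330/(-426) + (5*0)/(((½)*(-18))) = 330*(-1/426) + 0/(-9) = -55/71 + 0*(-⅑) = -55/71 + 0 = -55/71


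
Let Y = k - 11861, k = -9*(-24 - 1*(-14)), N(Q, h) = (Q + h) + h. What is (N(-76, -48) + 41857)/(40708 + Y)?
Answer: 41685/28937 ≈ 1.4405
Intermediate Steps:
N(Q, h) = Q + 2*h
k = 90 (k = -9*(-24 + 14) = -9*(-10) = 90)
Y = -11771 (Y = 90 - 11861 = -11771)
(N(-76, -48) + 41857)/(40708 + Y) = ((-76 + 2*(-48)) + 41857)/(40708 - 11771) = ((-76 - 96) + 41857)/28937 = (-172 + 41857)*(1/28937) = 41685*(1/28937) = 41685/28937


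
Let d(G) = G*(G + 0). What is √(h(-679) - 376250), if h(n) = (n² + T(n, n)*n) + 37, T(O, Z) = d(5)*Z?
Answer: √11610853 ≈ 3407.5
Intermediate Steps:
d(G) = G² (d(G) = G*G = G²)
T(O, Z) = 25*Z (T(O, Z) = 5²*Z = 25*Z)
h(n) = 37 + 26*n² (h(n) = (n² + (25*n)*n) + 37 = (n² + 25*n²) + 37 = 26*n² + 37 = 37 + 26*n²)
√(h(-679) - 376250) = √((37 + 26*(-679)²) - 376250) = √((37 + 26*461041) - 376250) = √((37 + 11987066) - 376250) = √(11987103 - 376250) = √11610853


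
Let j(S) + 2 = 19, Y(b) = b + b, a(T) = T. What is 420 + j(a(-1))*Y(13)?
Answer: 862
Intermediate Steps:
Y(b) = 2*b
j(S) = 17 (j(S) = -2 + 19 = 17)
420 + j(a(-1))*Y(13) = 420 + 17*(2*13) = 420 + 17*26 = 420 + 442 = 862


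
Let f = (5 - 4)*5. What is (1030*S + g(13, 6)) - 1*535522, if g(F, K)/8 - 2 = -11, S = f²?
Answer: -509844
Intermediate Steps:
f = 5 (f = 1*5 = 5)
S = 25 (S = 5² = 25)
g(F, K) = -72 (g(F, K) = 16 + 8*(-11) = 16 - 88 = -72)
(1030*S + g(13, 6)) - 1*535522 = (1030*25 - 72) - 1*535522 = (25750 - 72) - 535522 = 25678 - 535522 = -509844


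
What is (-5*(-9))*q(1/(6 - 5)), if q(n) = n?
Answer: 45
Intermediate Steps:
(-5*(-9))*q(1/(6 - 5)) = (-5*(-9))/(6 - 5) = 45/1 = 45*1 = 45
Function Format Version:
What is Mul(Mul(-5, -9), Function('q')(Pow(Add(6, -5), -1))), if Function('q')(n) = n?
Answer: 45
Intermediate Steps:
Mul(Mul(-5, -9), Function('q')(Pow(Add(6, -5), -1))) = Mul(Mul(-5, -9), Pow(Add(6, -5), -1)) = Mul(45, Pow(1, -1)) = Mul(45, 1) = 45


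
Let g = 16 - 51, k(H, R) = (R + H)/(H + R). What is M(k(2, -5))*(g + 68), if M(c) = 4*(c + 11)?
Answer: 1584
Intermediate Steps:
k(H, R) = 1 (k(H, R) = (H + R)/(H + R) = 1)
M(c) = 44 + 4*c (M(c) = 4*(11 + c) = 44 + 4*c)
g = -35
M(k(2, -5))*(g + 68) = (44 + 4*1)*(-35 + 68) = (44 + 4)*33 = 48*33 = 1584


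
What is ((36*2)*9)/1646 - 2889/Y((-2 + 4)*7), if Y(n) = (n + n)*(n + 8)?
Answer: -2178063/506968 ≈ -4.2962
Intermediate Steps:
Y(n) = 2*n*(8 + n) (Y(n) = (2*n)*(8 + n) = 2*n*(8 + n))
((36*2)*9)/1646 - 2889/Y((-2 + 4)*7) = ((36*2)*9)/1646 - 2889*1/(14*(-2 + 4)*(8 + (-2 + 4)*7)) = (72*9)*(1/1646) - 2889*1/(28*(8 + 2*7)) = 648*(1/1646) - 2889*1/(28*(8 + 14)) = 324/823 - 2889/(2*14*22) = 324/823 - 2889/616 = -2178063/506968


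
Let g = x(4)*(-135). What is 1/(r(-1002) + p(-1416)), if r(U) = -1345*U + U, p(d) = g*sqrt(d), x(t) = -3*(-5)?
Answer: 18704/25269097977 + 25*I*sqrt(354)/11230710212 ≈ 7.4019e-7 + 4.1883e-8*I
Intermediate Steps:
x(t) = 15
g = -2025 (g = 15*(-135) = -2025)
p(d) = -2025*sqrt(d)
r(U) = -1344*U
1/(r(-1002) + p(-1416)) = 1/(-1344*(-1002) - 4050*I*sqrt(354)) = 1/(1346688 - 4050*I*sqrt(354))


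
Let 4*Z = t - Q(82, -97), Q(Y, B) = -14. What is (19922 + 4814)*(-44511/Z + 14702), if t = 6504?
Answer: 1182994153856/3259 ≈ 3.6299e+8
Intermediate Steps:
Z = 3259/2 (Z = (6504 - 1*(-14))/4 = (6504 + 14)/4 = (1/4)*6518 = 3259/2 ≈ 1629.5)
(19922 + 4814)*(-44511/Z + 14702) = (19922 + 4814)*(-44511/3259/2 + 14702) = 24736*(-44511*2/3259 + 14702) = 24736*(-89022/3259 + 14702) = 24736*(47824796/3259) = 1182994153856/3259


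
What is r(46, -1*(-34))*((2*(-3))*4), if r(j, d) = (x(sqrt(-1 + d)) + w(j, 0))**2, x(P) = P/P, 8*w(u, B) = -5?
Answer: -27/8 ≈ -3.3750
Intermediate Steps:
w(u, B) = -5/8 (w(u, B) = (1/8)*(-5) = -5/8)
x(P) = 1
r(j, d) = 9/64 (r(j, d) = (1 - 5/8)**2 = (3/8)**2 = 9/64)
r(46, -1*(-34))*((2*(-3))*4) = 9*((2*(-3))*4)/64 = 9*(-6*4)/64 = (9/64)*(-24) = -27/8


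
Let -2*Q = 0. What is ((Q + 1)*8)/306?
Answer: 4/153 ≈ 0.026144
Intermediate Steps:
Q = 0 (Q = -½*0 = 0)
((Q + 1)*8)/306 = ((0 + 1)*8)/306 = (1*8)*(1/306) = 8*(1/306) = 4/153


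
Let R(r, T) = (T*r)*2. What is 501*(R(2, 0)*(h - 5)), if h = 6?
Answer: 0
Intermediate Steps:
R(r, T) = 2*T*r
501*(R(2, 0)*(h - 5)) = 501*((2*0*2)*(6 - 5)) = 501*(0*1) = 501*0 = 0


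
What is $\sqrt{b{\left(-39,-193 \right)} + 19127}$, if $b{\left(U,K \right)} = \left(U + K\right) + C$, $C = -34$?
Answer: $\sqrt{18861} \approx 137.34$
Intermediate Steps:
$b{\left(U,K \right)} = -34 + K + U$ ($b{\left(U,K \right)} = \left(U + K\right) - 34 = \left(K + U\right) - 34 = -34 + K + U$)
$\sqrt{b{\left(-39,-193 \right)} + 19127} = \sqrt{\left(-34 - 193 - 39\right) + 19127} = \sqrt{-266 + 19127} = \sqrt{18861}$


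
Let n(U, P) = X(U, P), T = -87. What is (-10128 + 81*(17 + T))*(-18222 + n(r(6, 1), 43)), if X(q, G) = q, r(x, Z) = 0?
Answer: 287871156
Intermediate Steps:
n(U, P) = U
(-10128 + 81*(17 + T))*(-18222 + n(r(6, 1), 43)) = (-10128 + 81*(17 - 87))*(-18222 + 0) = (-10128 + 81*(-70))*(-18222) = (-10128 - 5670)*(-18222) = -15798*(-18222) = 287871156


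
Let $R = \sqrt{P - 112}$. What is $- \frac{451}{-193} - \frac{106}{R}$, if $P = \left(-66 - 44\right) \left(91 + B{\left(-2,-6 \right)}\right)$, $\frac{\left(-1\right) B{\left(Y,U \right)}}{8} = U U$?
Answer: $\frac{451}{193} - \frac{53 \sqrt{21558}}{10779} \approx 1.6148$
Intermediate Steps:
$B{\left(Y,U \right)} = - 8 U^{2}$ ($B{\left(Y,U \right)} = - 8 U U = - 8 U^{2}$)
$P = 21670$ ($P = \left(-66 - 44\right) \left(91 - 8 \left(-6\right)^{2}\right) = - 110 \left(91 - 288\right) = \left(-110\right) \left(-197\right) = 21670$)
$R = \sqrt{21558}$ ($R = \sqrt{21670 - 112} = \sqrt{21558} \approx 146.83$)
$- \frac{451}{-193} - \frac{106}{R} = - \frac{451}{-193} - \frac{106}{\sqrt{21558}} = \left(-451\right) \left(- \frac{1}{193}\right) - 106 \frac{\sqrt{21558}}{21558} = \frac{451}{193} - \frac{53 \sqrt{21558}}{10779}$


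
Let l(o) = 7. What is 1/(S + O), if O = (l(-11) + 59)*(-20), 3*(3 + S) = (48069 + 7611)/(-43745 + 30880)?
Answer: -2573/3407791 ≈ -0.00075503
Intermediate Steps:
S = -11431/2573 (S = -3 + ((48069 + 7611)/(-43745 + 30880))/3 = -3 + (55680/(-12865))/3 = -3 + (55680*(-1/12865))/3 = -3 + (⅓)*(-11136/2573) = -3 - 3712/2573 = -11431/2573 ≈ -4.4427)
O = -1320 (O = (7 + 59)*(-20) = 66*(-20) = -1320)
1/(S + O) = 1/(-11431/2573 - 1320) = 1/(-3407791/2573) = -2573/3407791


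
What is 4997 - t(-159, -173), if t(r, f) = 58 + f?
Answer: 5112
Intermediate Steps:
4997 - t(-159, -173) = 4997 - (58 - 173) = 4997 - 1*(-115) = 4997 + 115 = 5112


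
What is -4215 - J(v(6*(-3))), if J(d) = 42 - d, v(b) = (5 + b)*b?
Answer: -4023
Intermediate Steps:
v(b) = b*(5 + b)
-4215 - J(v(6*(-3))) = -4215 - (42 - 6*(-3)*(5 + 6*(-3))) = -4215 - (42 - (-18)*(5 - 18)) = -4215 - (42 - (-18)*(-13)) = -4215 - (42 - 1*234) = -4215 - (42 - 234) = -4215 - 1*(-192) = -4215 + 192 = -4023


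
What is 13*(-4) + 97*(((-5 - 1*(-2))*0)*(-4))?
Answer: -52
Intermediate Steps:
13*(-4) + 97*(((-5 - 1*(-2))*0)*(-4)) = -52 + 97*(((-5 + 2)*0)*(-4)) = -52 + 97*(-3*0*(-4)) = -52 + 97*(0*(-4)) = -52 + 97*0 = -52 + 0 = -52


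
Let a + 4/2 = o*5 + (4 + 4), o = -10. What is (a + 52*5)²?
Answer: 46656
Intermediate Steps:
a = -44 (a = -2 + (-10*5 + (4 + 4)) = -2 + (-50 + 8) = -2 - 42 = -44)
(a + 52*5)² = (-44 + 52*5)² = (-44 + 260)² = 216² = 46656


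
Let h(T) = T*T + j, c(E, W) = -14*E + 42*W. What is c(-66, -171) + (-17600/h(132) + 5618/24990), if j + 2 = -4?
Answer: -227024837603/36272985 ≈ -6258.8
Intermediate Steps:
j = -6 (j = -2 - 4 = -6)
h(T) = -6 + T**2 (h(T) = T*T - 6 = T**2 - 6 = -6 + T**2)
c(-66, -171) + (-17600/h(132) + 5618/24990) = (-14*(-66) + 42*(-171)) + (-17600/(-6 + 132**2) + 5618/24990) = (924 - 7182) + (-17600/(-6 + 17424) + 5618*(1/24990)) = -6258 + (-17600/17418 + 2809/12495) = -6258 + (-17600*1/17418 + 2809/12495) = -6258 + (-8800/8709 + 2809/12495) = -6258 - 28497473/36272985 = -227024837603/36272985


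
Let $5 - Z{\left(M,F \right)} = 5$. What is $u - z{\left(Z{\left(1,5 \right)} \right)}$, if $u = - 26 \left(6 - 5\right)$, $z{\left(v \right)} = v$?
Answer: $-26$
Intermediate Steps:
$Z{\left(M,F \right)} = 0$ ($Z{\left(M,F \right)} = 5 - 5 = 0$)
$u = -26$ ($u = \left(-26\right) 1 = -26$)
$u - z{\left(Z{\left(1,5 \right)} \right)} = -26 - 0 = -26 + 0 = -26$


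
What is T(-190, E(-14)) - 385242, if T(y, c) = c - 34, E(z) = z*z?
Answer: -385080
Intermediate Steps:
E(z) = z²
T(y, c) = -34 + c
T(-190, E(-14)) - 385242 = (-34 + (-14)²) - 385242 = (-34 + 196) - 385242 = 162 - 385242 = -385080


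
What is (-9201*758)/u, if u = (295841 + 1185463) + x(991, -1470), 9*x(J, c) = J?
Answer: -62769222/13332727 ≈ -4.7079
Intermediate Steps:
x(J, c) = J/9
u = 13332727/9 (u = (295841 + 1185463) + (⅑)*991 = 1481304 + 991/9 = 13332727/9 ≈ 1.4814e+6)
(-9201*758)/u = (-9201*758)/(13332727/9) = -6974358*9/13332727 = -62769222/13332727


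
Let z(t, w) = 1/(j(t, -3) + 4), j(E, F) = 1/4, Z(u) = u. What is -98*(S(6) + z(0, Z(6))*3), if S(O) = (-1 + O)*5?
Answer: -42826/17 ≈ -2519.2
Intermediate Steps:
j(E, F) = ¼
z(t, w) = 4/17 (z(t, w) = 1/(¼ + 4) = 1/(17/4) = 4/17)
S(O) = -5 + 5*O
-98*(S(6) + z(0, Z(6))*3) = -98*((-5 + 5*6) + (4/17)*3) = -98*((-5 + 30) + 12/17) = -98*(25 + 12/17) = -98*437/17 = -42826/17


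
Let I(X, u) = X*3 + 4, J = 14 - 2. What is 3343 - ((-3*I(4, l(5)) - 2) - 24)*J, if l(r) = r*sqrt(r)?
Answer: 4231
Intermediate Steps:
J = 12
l(r) = r**(3/2)
I(X, u) = 4 + 3*X (I(X, u) = 3*X + 4 = 4 + 3*X)
3343 - ((-3*I(4, l(5)) - 2) - 24)*J = 3343 - ((-3*(4 + 3*4) - 2) - 24)*12 = 3343 - ((-3*(4 + 12) - 2) - 24)*12 = 3343 - ((-3*16 - 2) - 24)*12 = 3343 - ((-48 - 2) - 24)*12 = 3343 - (-50 - 24)*12 = 3343 - (-74)*12 = 3343 - 1*(-888) = 3343 + 888 = 4231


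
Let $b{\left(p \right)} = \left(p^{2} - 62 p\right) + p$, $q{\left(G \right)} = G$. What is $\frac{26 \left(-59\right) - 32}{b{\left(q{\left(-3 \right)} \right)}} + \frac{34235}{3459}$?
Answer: $\frac{192721}{110688} \approx 1.7411$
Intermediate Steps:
$b{\left(p \right)} = p^{2} - 61 p$
$\frac{26 \left(-59\right) - 32}{b{\left(q{\left(-3 \right)} \right)}} + \frac{34235}{3459} = \frac{26 \left(-59\right) - 32}{\left(-3\right) \left(-61 - 3\right)} + \frac{34235}{3459} = \frac{-1534 - 32}{\left(-3\right) \left(-64\right)} + 34235 \cdot \frac{1}{3459} = - \frac{1566}{192} + \frac{34235}{3459} = \left(-1566\right) \frac{1}{192} + \frac{34235}{3459} = - \frac{261}{32} + \frac{34235}{3459} = \frac{192721}{110688}$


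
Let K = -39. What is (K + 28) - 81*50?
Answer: -4061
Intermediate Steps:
(K + 28) - 81*50 = (-39 + 28) - 81*50 = -11 - 4050 = -4061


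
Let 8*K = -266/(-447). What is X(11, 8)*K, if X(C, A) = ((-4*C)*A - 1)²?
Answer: 16572997/1788 ≈ 9269.0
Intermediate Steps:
K = 133/1788 (K = (-266/(-447))/8 = (-266*(-1/447))/8 = (⅛)*(266/447) = 133/1788 ≈ 0.074385)
X(C, A) = (-1 - 4*A*C)² (X(C, A) = (-4*A*C - 1)² = (-1 - 4*A*C)²)
X(11, 8)*K = (1 + 4*8*11)²*(133/1788) = (1 + 352)²*(133/1788) = 353²*(133/1788) = 124609*(133/1788) = 16572997/1788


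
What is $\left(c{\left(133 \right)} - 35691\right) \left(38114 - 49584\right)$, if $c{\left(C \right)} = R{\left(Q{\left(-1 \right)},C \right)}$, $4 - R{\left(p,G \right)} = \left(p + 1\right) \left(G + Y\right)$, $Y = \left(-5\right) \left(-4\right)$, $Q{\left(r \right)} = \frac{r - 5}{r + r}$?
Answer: $416349530$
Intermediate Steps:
$Q{\left(r \right)} = \frac{-5 + r}{2 r}$
$Y = 20$
$R{\left(p,G \right)} = 4 - \left(1 + p\right) \left(20 + G\right)$ ($R{\left(p,G \right)} = 4 - \left(p + 1\right) \left(G + 20\right) = 4 - \left(1 + p\right) \left(20 + G\right)$)
$c{\left(C \right)} = -76 - 4 C$ ($c{\left(C \right)} = -16 - C - 20 \frac{-5 - 1}{2 \left(-1\right)} - C \frac{-5 - 1}{2 \left(-1\right)} = -16 - C - 20 \cdot \frac{1}{2} \left(-1\right) \left(-6\right) - C \frac{1}{2} \left(-1\right) \left(-6\right) = -16 - C - 60 - C 3 = -16 - C - 60 - 3 C = -76 - 4 C$)
$\left(c{\left(133 \right)} - 35691\right) \left(38114 - 49584\right) = \left(\left(-76 - 532\right) - 35691\right) \left(38114 - 49584\right) = \left(\left(-76 - 532\right) - 35691\right) \left(-11470\right) = \left(-608 - 35691\right) \left(-11470\right) = \left(-36299\right) \left(-11470\right) = 416349530$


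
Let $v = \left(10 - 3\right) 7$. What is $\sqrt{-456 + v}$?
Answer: $i \sqrt{407} \approx 20.174 i$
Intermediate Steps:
$v = 49$ ($v = 7 \cdot 7 = 49$)
$\sqrt{-456 + v} = \sqrt{-456 + 49} = \sqrt{-407} = i \sqrt{407}$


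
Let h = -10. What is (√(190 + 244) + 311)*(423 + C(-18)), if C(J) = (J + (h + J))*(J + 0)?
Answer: 389061 + 1251*√434 ≈ 4.1512e+5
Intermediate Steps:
C(J) = J*(-10 + 2*J) (C(J) = (J + (-10 + J))*(J + 0) = (-10 + 2*J)*J = J*(-10 + 2*J))
(√(190 + 244) + 311)*(423 + C(-18)) = (√(190 + 244) + 311)*(423 + 2*(-18)*(-5 - 18)) = (√434 + 311)*(423 + 2*(-18)*(-23)) = (311 + √434)*(423 + 828) = (311 + √434)*1251 = 389061 + 1251*√434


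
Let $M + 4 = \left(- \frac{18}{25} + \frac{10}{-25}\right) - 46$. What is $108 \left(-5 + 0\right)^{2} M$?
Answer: $-138024$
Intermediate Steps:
$M = - \frac{1278}{25}$ ($M = -4 + \left(\left(- \frac{18}{25} + \frac{10}{-25}\right) - 46\right) = -4 + \left(\left(\left(-18\right) \frac{1}{25} + 10 \left(- \frac{1}{25}\right)\right) - 46\right) = -4 - \frac{1178}{25} = - \frac{1278}{25} \approx -51.12$)
$108 \left(-5 + 0\right)^{2} M = 108 \left(-5 + 0\right)^{2} \left(- \frac{1278}{25}\right) = 108 \left(-5\right)^{2} \left(- \frac{1278}{25}\right) = 108 \cdot 25 \left(- \frac{1278}{25}\right) = 2700 \left(- \frac{1278}{25}\right) = -138024$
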